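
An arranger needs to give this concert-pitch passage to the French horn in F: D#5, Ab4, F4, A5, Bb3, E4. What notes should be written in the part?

A#5 Eb5 C5 E6 F4 B4

The French horn in F sounds a perfect fifth below written, so the written part must be a perfect fifth above concert — transpose each note up.
D#5 -> A#5
Ab4 -> Eb5
F4 -> C5
A5 -> E6
Bb3 -> F4
E4 -> B4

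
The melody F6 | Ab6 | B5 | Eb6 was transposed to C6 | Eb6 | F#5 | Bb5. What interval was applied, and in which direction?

down a perfect fourth

From F6 to C6 is 4 letter names — a fourth of some quality.
C6 to F6 is 5 semitones, which makes it a perfect fourth; the second version is lower, so the direction is down.
Checking another pair — Eb6 → Bb5 — gives the same interval.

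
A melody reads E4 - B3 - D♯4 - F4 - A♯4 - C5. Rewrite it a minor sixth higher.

A minor sixth up from E4 gives C5.
B3 up a minor sixth is G4.
A minor sixth up from D#4 gives B4.
A minor sixth up from F4 gives Db5.
A#4 up a minor sixth is F#5.
C5: a sixth up reaches A, and 8 semitones makes it Ab5.

C5 G4 B4 Db5 F#5 Ab5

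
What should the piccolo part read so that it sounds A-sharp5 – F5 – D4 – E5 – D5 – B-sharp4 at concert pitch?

A#4 F4 D3 E4 D4 B#3

Written C4 sounds as C5 on the piccolo, so concert pitches are written a perfect octave down.
A#5 -> A#4
F5 -> F4
D4 -> D3
E5 -> E4
D5 -> D4
B#4 -> B#3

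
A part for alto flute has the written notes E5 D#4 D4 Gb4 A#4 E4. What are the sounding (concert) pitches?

B4 A#3 A3 Db4 E#4 B3

The alto flute sounds a perfect fourth below written, so transpose each written note down a perfect fourth.
E5 to B4
D#4 to A#3
D4 to A3
Gb4 to Db4
A#4 to E#4
E4 to B3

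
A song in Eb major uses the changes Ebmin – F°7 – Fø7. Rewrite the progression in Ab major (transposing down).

Abmin Bb°7 Bbø7

Eb major down to Ab major is a perfect fifth; each chord root moves by that interval while the quality stays the same.
Ebmin: root Eb down a perfect fifth → Ab, giving Abmin.
F°7: root F down a perfect fifth → Bb, giving Bb°7.
Fø7: root F down a perfect fifth → Bb, giving Bbø7.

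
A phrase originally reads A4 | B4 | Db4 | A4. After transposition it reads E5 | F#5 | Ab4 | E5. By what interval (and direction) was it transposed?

up a perfect fifth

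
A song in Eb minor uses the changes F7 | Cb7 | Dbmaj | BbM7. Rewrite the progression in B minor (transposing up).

C#7 G7 Amaj F#M7

Eb minor up to B minor is an augmented fifth; each chord root moves by that interval while the quality stays the same.
F7: root F up an augmented fifth → C#, giving C#7.
Cb7: root Cb up an augmented fifth → G, giving G7.
Dbmaj: root Db up an augmented fifth → A, giving Amaj.
BbM7: root Bb up an augmented fifth → F#, giving F#M7.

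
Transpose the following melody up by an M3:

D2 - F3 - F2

D2 -> F#2
F3 -> A3
F2 -> A2

F#2 A3 A2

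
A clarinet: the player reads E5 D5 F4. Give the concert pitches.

Written C4 on the A clarinet sounds as A3, a minor third lower; apply that shift to every note.
E5 -> C#5
D5 -> B4
F4 -> D4

C#5 B4 D4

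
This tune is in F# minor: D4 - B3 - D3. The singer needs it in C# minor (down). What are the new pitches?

A3 F#3 A2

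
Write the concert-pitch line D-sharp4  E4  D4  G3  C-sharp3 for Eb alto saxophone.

B#4 C#5 B4 E4 A#3

Written C4 sounds as Eb3 on the Eb alto saxophone, so concert pitches are written a major sixth up.
D#4 becomes B#4
E4 becomes C#5
D4 becomes B4
G3 becomes E4
C#3 becomes A#3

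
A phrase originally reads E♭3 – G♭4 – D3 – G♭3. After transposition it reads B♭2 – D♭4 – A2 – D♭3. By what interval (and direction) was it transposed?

down a perfect fourth

From Eb3 to Bb2 is 4 letter names — a fourth of some quality.
Bb2 to Eb3 is 5 semitones, which makes it a perfect fourth; the second version is lower, so the direction is down.
Checking another pair — Gb3 → Db3 — gives the same interval.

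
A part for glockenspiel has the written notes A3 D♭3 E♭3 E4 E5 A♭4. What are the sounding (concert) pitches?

Written C4 on the glockenspiel sounds as C6, a perfect fifteenth higher; apply that shift to every note.
A3 -> A5
Db3 -> Db5
Eb3 -> Eb5
E4 -> E6
E5 -> E7
Ab4 -> Ab6

A5 Db5 Eb5 E6 E7 Ab6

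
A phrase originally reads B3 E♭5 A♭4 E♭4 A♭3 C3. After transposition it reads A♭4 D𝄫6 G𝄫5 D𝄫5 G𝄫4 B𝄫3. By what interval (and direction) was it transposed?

up a diminished seventh

From B3 to Ab4 is 7 letter names — a seventh of some quality.
B3 to Ab4 is 9 semitones, which makes it a diminished seventh; the second version is higher, so the direction is up.
Checking another pair — C3 → Bbb3 — gives the same interval.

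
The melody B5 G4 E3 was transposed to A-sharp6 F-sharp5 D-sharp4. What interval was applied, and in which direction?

up a major seventh

Take the first pair: B5 → A#6. B to A spans 7 letter names, so the interval is some kind of seventh.
B5 to A#6 is 11 semitones, which makes it a major seventh; the second version is higher, so the direction is up.
Checking another pair — E3 → D#4 — gives the same interval.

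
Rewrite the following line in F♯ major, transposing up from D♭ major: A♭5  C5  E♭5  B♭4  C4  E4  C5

C#6 E#5 G#5 D#5 E#4 G##4 E#5

From D♭ up to F♯ is an augmented third; apply that to each pitch.
Ab5 → C#6
C5 → E#5
Eb5 → G#5
Bb4 → D#5
C4 → E#4
E4 → G##4
C5 → E#5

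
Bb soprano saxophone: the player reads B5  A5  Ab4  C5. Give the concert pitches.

A5 G5 Gb4 Bb4

The Bb soprano saxophone sounds a major second below written, so transpose each written note down a major second.
B5 gives A5
A5 gives G5
Ab4 gives Gb4
C5 gives Bb4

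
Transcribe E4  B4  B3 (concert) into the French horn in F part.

B4 F#5 F#4

Written C4 sounds as F3 on the French horn in F, so concert pitches are written a perfect fifth up.
E4 → B4
B4 → F#5
B3 → F#4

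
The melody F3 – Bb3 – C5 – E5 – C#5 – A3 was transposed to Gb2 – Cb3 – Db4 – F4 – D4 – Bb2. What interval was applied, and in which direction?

down a major seventh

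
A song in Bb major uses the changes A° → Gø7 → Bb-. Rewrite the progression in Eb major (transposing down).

D° Cø7 Eb-

Bb major down to Eb major is a perfect fifth; each chord root moves by that interval while the quality stays the same.
A°: root A down a perfect fifth → D, giving D°.
Gø7: root G down a perfect fifth → C, giving Cø7.
Bb-: root Bb down a perfect fifth → Eb, giving Eb-.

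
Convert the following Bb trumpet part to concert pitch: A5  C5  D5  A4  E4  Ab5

G5 Bb4 C5 G4 D4 Gb5

Written C4 on the Bb trumpet sounds as Bb3, a major second lower; apply that shift to every note.
A5 -> G5
C5 -> Bb4
D5 -> C5
A4 -> G4
E4 -> D4
Ab5 -> Gb5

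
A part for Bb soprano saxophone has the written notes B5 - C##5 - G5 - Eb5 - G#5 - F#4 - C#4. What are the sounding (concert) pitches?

A5 B#4 F5 Db5 F#5 E4 B3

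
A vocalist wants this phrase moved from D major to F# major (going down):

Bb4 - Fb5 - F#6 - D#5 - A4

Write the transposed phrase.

D4 Ab4 A#5 F##4 C#4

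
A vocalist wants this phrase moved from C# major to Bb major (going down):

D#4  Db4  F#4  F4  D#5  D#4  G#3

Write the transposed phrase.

C4 Cbb4 Eb4 Ebb4 C5 C4 F3

From C# down to Bb is an augmented second; apply that to each pitch.
D#4 -> C4
Db4 -> Cbb4
F#4 -> Eb4
F4 -> Ebb4
D#5 -> C5
D#4 -> C4
G#3 -> F3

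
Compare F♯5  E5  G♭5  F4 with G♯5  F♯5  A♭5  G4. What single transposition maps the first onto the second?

From F#5 to G#5 is 2 letter names — a second of some quality.
F#5 to G#5 is 2 semitones, which makes it a major second; the second version is higher, so the direction is up.
Checking another pair — F4 → G4 — gives the same interval.

up a major second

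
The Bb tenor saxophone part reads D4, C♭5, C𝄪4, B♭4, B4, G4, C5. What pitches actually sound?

C3 Bbb3 B#2 Ab3 A3 F3 Bb3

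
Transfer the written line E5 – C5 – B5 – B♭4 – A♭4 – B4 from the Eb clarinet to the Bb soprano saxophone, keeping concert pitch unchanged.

A5 F5 E6 Eb5 Db5 E5

First find concert pitch: the Eb clarinet sounds a minor third above written, so E5 C5 B5 B♭4 A♭4 B4 sounds G5 Eb5 D6 Db5 Cb5 D5.
Then write for Bb soprano saxophone: it sounds a major second below written, so the part must be a major second above concert.
G5 → A5
Eb5 → F5
D6 → E6
Db5 → Eb5
Cb5 → Db5
D5 → E5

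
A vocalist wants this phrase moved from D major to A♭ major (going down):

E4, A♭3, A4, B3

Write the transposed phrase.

Bb3 Ebb3 Eb4 F3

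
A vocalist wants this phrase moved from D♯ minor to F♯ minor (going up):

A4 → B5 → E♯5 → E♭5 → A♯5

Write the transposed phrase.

C5 D6 G#5 Gb5 C#6

D♯ minor to F♯ minor up is a minor third, so every note moves up by that interval.
A4 to C5
B5 to D6
E#5 to G#5
Eb5 to Gb5
A#5 to C#6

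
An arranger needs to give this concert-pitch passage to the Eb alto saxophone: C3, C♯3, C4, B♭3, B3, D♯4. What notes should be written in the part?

A3 A#3 A4 G4 G#4 B#4

The Eb alto saxophone sounds a major sixth below written, so the written part must be a major sixth above concert — transpose each note up.
C3 becomes A3
C#3 becomes A#3
C4 becomes A4
Bb3 becomes G4
B3 becomes G#4
D#4 becomes B#4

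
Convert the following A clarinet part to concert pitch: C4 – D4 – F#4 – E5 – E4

The A clarinet sounds a minor third below written, so transpose each written note down a minor third.
C4 → A3
D4 → B3
F#4 → D#4
E5 → C#5
E4 → C#4

A3 B3 D#4 C#5 C#4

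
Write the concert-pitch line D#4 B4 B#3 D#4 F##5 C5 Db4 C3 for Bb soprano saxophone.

Written C4 sounds as Bb3 on the Bb soprano saxophone, so concert pitches are written a major second up.
D#4 to E#4
B4 to C#5
B#3 to C##4
D#4 to E#4
F##5 to G##5
C5 to D5
Db4 to Eb4
C3 to D3

E#4 C#5 C##4 E#4 G##5 D5 Eb4 D3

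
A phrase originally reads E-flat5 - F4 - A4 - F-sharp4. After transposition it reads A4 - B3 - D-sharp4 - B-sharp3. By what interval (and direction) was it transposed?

From Eb5 to A4 is 5 letter names — a fifth of some quality.
A4 to Eb5 is 6 semitones, which makes it a diminished fifth; the second version is lower, so the direction is down.
Checking another pair — F#4 → B#3 — gives the same interval.

down a diminished fifth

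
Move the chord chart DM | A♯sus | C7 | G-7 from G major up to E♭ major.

G major up to E♭ major is a minor sixth; each chord root moves by that interval while the quality stays the same.
DM: root D up a minor sixth → Bb, giving BbM.
A♯sus: root A♯ up a minor sixth → F#, giving F#sus.
C7: root C up a minor sixth → Ab, giving Ab7.
G-7: root G up a minor sixth → Eb, giving Eb-7.

BbM F#sus Ab7 Eb-7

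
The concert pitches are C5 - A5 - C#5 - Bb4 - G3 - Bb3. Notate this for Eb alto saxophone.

The Eb alto saxophone sounds a major sixth below written, so the written part must be a major sixth above concert — transpose each note up.
C5 becomes A5
A5 becomes F#6
C#5 becomes A#5
Bb4 becomes G5
G3 becomes E4
Bb3 becomes G4

A5 F#6 A#5 G5 E4 G4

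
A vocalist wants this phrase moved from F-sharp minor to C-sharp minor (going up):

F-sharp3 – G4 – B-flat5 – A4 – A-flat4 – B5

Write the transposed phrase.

C#4 D5 F6 E5 Eb5 F#6

From F-sharp up to C-sharp is a perfect fifth; apply that to each pitch.
F#3 becomes C#4
G4 becomes D5
Bb5 becomes F6
A4 becomes E5
Ab4 becomes Eb5
B5 becomes F#6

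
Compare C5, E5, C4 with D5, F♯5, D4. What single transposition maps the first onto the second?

up a major second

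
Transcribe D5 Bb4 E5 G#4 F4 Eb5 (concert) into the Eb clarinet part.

B4 G4 C#5 E#4 D4 C5

The Eb clarinet sounds a minor third above written, so the written part must be a minor third below concert — transpose each note down.
D5 to B4
Bb4 to G4
E5 to C#5
G#4 to E#4
F4 to D4
Eb5 to C5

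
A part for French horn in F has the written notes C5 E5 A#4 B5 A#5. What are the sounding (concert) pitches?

F4 A4 D#4 E5 D#5

Written C4 on the French horn in F sounds as F3, a perfect fifth lower; apply that shift to every note.
C5 → F4
E5 → A4
A#4 → D#4
B5 → E5
A#5 → D#5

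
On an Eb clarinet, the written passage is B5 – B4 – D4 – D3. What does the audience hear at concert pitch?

D6 D5 F4 F3

Written C4 on the Eb clarinet sounds as Eb4, a minor third higher; apply that shift to every note.
B5 becomes D6
B4 becomes D5
D4 becomes F4
D3 becomes F3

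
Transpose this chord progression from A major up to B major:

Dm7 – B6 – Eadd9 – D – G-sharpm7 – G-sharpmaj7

Em7 C#6 F#add9 E A#m7 A#maj7

A major up to B major is a major second; each chord root moves by that interval while the quality stays the same.
Dm7: root D up a major second → E, giving Em7.
B6: root B up a major second → C#, giving C#6.
Eadd9: root E up a major second → F#, giving F#add9.
D: root D up a major second → E, giving E.
G-sharpm7: root G-sharp up a major second → A#, giving A#m7.
G-sharpmaj7: root G-sharp up a major second → A#, giving A#maj7.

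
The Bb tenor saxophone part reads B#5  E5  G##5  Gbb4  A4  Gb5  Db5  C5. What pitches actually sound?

A#4 D4 F##4 Fbb3 G3 Fb4 Cb4 Bb3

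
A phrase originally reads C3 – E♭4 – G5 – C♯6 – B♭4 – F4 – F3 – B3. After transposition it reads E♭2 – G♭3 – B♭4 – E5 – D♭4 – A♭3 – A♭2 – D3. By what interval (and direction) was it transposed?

From C3 to Eb2 is 6 letter names — a sixth of some quality.
Eb2 to C3 is 9 semitones, which makes it a major sixth; the second version is lower, so the direction is down.
Checking another pair — B3 → D3 — gives the same interval.

down a major sixth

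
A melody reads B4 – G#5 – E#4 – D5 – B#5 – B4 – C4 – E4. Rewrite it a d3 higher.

Db5 Bb5 G4 Fb5 D6 Db5 Ebb4 Gb4

B4 up a diminished third is Db5.
G#5 up a diminished third is Bb5.
E#4: a third up reaches G, and 2 semitones makes it G4.
D5 up a diminished third is Fb5.
A diminished third up from B#5 gives D6.
A diminished third up from B4 gives Db5.
C4 up a diminished third is Ebb4.
E4 up a diminished third is Gb4.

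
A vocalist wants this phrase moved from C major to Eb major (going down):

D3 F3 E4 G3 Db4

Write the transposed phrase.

From C down to Eb is a major sixth; apply that to each pitch.
D3 to F2
F3 to Ab2
E4 to G3
G3 to Bb2
Db4 to Fb3

F2 Ab2 G3 Bb2 Fb3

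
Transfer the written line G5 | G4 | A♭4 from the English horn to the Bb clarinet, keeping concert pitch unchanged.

D5 D4 Eb4

First find concert pitch: the English horn sounds a perfect fifth below written, so G5 G4 A♭4 sounds C5 C4 Db4.
Then write for Bb clarinet: it sounds a major second below written, so the part must be a major second above concert.
C5 → D5
C4 → D4
Db4 → Eb4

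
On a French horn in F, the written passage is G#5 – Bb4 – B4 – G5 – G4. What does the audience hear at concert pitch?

The French horn in F sounds a perfect fifth below written, so transpose each written note down a perfect fifth.
G#5 -> C#5
Bb4 -> Eb4
B4 -> E4
G5 -> C5
G4 -> C4

C#5 Eb4 E4 C5 C4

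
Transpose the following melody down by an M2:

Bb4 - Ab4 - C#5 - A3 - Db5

Bb4 -> Ab4
Ab4 -> Gb4
C#5 -> B4
A3 -> G3
Db5 -> Cb5

Ab4 Gb4 B4 G3 Cb5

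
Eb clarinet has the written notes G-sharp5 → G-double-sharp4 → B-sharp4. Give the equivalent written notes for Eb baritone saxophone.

G#7 G##6 B#6

First find concert pitch: the Eb clarinet sounds a minor third above written, so G-sharp5 G-double-sharp4 B-sharp4 sounds B5 B#4 D#5.
Then write for Eb baritone saxophone: it sounds a major thirteenth below written, so the part must be a major thirteenth above concert.
B5 → G#7
B#4 → G##6
D#5 → B#6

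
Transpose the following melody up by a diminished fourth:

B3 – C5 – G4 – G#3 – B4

Eb4 Fb5 Cb5 C4 Eb5

B3 becomes Eb4
C5 becomes Fb5
G4 becomes Cb5
G#3 becomes C4
B4 becomes Eb5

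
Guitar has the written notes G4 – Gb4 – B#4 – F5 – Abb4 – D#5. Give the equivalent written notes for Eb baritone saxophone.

E5 Eb5 G##5 D6 Fb5 B#5

First find concert pitch: the guitar sounds a perfect octave below written, so G4 Gb4 B#4 F5 Abb4 D#5 sounds G3 Gb3 B#3 F4 Abb3 D#4.
Then write for Eb baritone saxophone: it sounds a major thirteenth below written, so the part must be a major thirteenth above concert.
G3 → E5
Gb3 → Eb5
B#3 → G##5
F4 → D6
Abb3 → Fb5
D#4 → B#5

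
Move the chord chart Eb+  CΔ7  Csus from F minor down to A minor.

G+ EΔ7 Esus

F minor down to A minor is a minor sixth; each chord root moves by that interval while the quality stays the same.
Eb+: root Eb down a minor sixth → G, giving G+.
CΔ7: root C down a minor sixth → E, giving EΔ7.
Csus: root C down a minor sixth → E, giving Esus.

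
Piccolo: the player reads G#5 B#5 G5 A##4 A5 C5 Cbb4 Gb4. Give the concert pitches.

G#6 B#6 G6 A##5 A6 C6 Cbb5 Gb5

The piccolo sounds a perfect octave above written, so transpose each written note up a perfect octave.
G#5 to G#6
B#5 to B#6
G5 to G6
A##4 to A##5
A5 to A6
C5 to C6
Cbb4 to Cbb5
Gb4 to Gb5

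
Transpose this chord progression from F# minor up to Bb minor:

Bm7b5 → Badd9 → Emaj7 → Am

F# minor up to Bb minor is a diminished fourth; each chord root moves by that interval while the quality stays the same.
Bm7b5: root B up a diminished fourth → Eb, giving Ebm7b5.
Badd9: root B up a diminished fourth → Eb, giving Ebadd9.
Emaj7: root E up a diminished fourth → Ab, giving Abmaj7.
Am: root A up a diminished fourth → Db, giving Dbm.

Ebm7b5 Ebadd9 Abmaj7 Dbm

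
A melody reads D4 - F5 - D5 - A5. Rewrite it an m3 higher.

F4 Ab5 F5 C6

D4: a third up reaches F, and 3 semitones makes it F4.
A minor third up from F5 gives Ab5.
D5 up a minor third is F5.
A5: a third up reaches C, and 3 semitones makes it C6.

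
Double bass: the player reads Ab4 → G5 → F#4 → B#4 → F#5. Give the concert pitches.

The double bass sounds a perfect octave below written, so transpose each written note down a perfect octave.
Ab4 becomes Ab3
G5 becomes G4
F#4 becomes F#3
B#4 becomes B#3
F#5 becomes F#4

Ab3 G4 F#3 B#3 F#4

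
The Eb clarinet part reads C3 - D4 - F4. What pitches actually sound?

Written C4 on the Eb clarinet sounds as Eb4, a minor third higher; apply that shift to every note.
C3 gives Eb3
D4 gives F4
F4 gives Ab4

Eb3 F4 Ab4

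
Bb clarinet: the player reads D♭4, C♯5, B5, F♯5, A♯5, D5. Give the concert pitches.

The Bb clarinet sounds a major second below written, so transpose each written note down a major second.
Db4 to Cb4
C#5 to B4
B5 to A5
F#5 to E5
A#5 to G#5
D5 to C5

Cb4 B4 A5 E5 G#5 C5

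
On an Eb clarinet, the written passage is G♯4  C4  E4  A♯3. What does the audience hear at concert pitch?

B4 Eb4 G4 C#4

The Eb clarinet sounds a minor third above written, so transpose each written note up a minor third.
G#4 to B4
C4 to Eb4
E4 to G4
A#3 to C#4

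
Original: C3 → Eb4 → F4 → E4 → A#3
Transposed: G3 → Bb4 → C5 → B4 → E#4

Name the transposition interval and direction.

up a perfect fifth

Take the first pair: C3 → G3. C to G spans 5 letter names, so the interval is some kind of fifth.
C3 to G3 is 7 semitones, which makes it a perfect fifth; the second version is higher, so the direction is up.
Checking another pair — A#3 → E#4 — gives the same interval.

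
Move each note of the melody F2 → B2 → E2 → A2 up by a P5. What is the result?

F2: a fifth up reaches C, and 7 semitones makes it C3.
B2 up a perfect fifth is F#3.
E2 up a perfect fifth is B2.
A2: a fifth up reaches E, and 7 semitones makes it E3.

C3 F#3 B2 E3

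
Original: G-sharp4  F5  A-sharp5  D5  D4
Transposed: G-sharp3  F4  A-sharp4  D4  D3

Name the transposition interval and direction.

down a perfect octave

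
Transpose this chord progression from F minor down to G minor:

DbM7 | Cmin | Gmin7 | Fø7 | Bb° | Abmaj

EbM7 Dmin Amin7 Gø7 C° Bbmaj

F minor down to G minor is a minor seventh; each chord root moves by that interval while the quality stays the same.
DbM7: root Db down a minor seventh → Eb, giving EbM7.
Cmin: root C down a minor seventh → D, giving Dmin.
Gmin7: root G down a minor seventh → A, giving Amin7.
Fø7: root F down a minor seventh → G, giving Gø7.
Bb°: root Bb down a minor seventh → C, giving C°.
Abmaj: root Ab down a minor seventh → Bb, giving Bbmaj.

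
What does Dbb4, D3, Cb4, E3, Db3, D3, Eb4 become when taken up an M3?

Fb4 F#3 Eb4 G#3 F3 F#3 G4

Dbb4 up a major third is Fb4.
A major third up from D3 gives F#3.
Cb4: a third up reaches E, and 4 semitones makes it Eb4.
E3: a third up reaches G, and 4 semitones makes it G#3.
Db3 up a major third is F3.
D3: a third up reaches F, and 4 semitones makes it F#3.
Eb4: a third up reaches G, and 4 semitones makes it G4.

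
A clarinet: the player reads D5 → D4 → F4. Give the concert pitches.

The A clarinet sounds a minor third below written, so transpose each written note down a minor third.
D5 becomes B4
D4 becomes B3
F4 becomes D4

B4 B3 D4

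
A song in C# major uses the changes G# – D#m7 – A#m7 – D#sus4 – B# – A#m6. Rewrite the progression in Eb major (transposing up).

Bb Fm7 Cm7 Fsus4 D Cm6

C# major up to Eb major is a diminished third; each chord root moves by that interval while the quality stays the same.
G#: root G# up a diminished third → Bb, giving Bb.
D#m7: root D# up a diminished third → F, giving Fm7.
A#m7: root A# up a diminished third → C, giving Cm7.
D#sus4: root D# up a diminished third → F, giving Fsus4.
B#: root B# up a diminished third → D, giving D.
A#m6: root A# up a diminished third → C, giving Cm6.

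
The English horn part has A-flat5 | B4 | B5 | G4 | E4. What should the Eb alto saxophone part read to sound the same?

Bb5 C#5 C#6 A4 F#4

First find concert pitch: the English horn sounds a perfect fifth below written, so A-flat5 B4 B5 G4 E4 sounds Db5 E4 E5 C4 A3.
Then write for Eb alto saxophone: it sounds a major sixth below written, so the part must be a major sixth above concert.
Db5 → Bb5
E4 → C#5
E5 → C#6
C4 → A4
A3 → F#4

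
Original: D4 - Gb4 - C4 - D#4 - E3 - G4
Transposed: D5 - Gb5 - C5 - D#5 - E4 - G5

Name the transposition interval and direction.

From D4 to D5 is 8 letter names — an octave of some quality.
D4 to D5 is 12 semitones, which makes it a perfect octave; the second version is higher, so the direction is up.
Checking another pair — G4 → G5 — gives the same interval.

up a perfect octave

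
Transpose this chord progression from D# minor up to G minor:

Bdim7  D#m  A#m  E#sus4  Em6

Ebdim7 Gm Dm Asus4 Abm6

D# minor up to G minor is a diminished fourth; each chord root moves by that interval while the quality stays the same.
Bdim7: root B up a diminished fourth → Eb, giving Ebdim7.
D#m: root D# up a diminished fourth → G, giving Gm.
A#m: root A# up a diminished fourth → D, giving Dm.
E#sus4: root E# up a diminished fourth → A, giving Asus4.
Em6: root E up a diminished fourth → Ab, giving Abm6.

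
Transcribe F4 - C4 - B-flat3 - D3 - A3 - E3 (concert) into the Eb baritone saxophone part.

D6 A5 G5 B4 F#5 C#5

The Eb baritone saxophone sounds a major thirteenth below written, so the written part must be a major thirteenth above concert — transpose each note up.
F4 -> D6
C4 -> A5
Bb3 -> G5
D3 -> B4
A3 -> F#5
E3 -> C#5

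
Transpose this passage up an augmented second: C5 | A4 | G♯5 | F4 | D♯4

D#5 B#4 A##5 G#4 E##4

C5 → D#5
A4 → B#4
G#5 → A##5
F4 → G#4
D#4 → E##4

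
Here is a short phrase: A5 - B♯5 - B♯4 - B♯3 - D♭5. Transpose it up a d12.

A5 up a diminished twelfth is Eb7.
B#5 up a diminished twelfth is F#7.
A diminished twelfth up from B#4 gives F#6.
B#3 up a diminished twelfth is F#5.
Db5 up a diminished twelfth is Abb6.

Eb7 F#7 F#6 F#5 Abb6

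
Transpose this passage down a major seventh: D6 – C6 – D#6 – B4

D6: a seventh down reaches E, and 11 semitones makes it Eb5.
A major seventh down from C6 gives Db5.
A major seventh down from D#6 gives E5.
B4 down a major seventh is C4.

Eb5 Db5 E5 C4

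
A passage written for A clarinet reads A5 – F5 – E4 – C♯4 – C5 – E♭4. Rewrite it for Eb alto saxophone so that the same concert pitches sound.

D#6 B5 A#4 F##4 F#5 A4

First find concert pitch: the A clarinet sounds a minor third below written, so A5 F5 E4 C♯4 C5 E♭4 sounds F#5 D5 C#4 A#3 A4 C4.
Then write for Eb alto saxophone: it sounds a major sixth below written, so the part must be a major sixth above concert.
F#5 → D#6
D5 → B5
C#4 → A#4
A#3 → F##4
A4 → F#5
C4 → A4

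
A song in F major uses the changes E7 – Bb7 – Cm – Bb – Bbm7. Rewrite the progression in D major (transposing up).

C#7 G7 Am G Gm7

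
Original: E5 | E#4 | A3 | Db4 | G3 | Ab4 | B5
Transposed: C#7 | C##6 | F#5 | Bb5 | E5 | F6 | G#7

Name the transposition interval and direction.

up a major thirteenth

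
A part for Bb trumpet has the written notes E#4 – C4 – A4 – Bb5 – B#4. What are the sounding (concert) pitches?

D#4 Bb3 G4 Ab5 A#4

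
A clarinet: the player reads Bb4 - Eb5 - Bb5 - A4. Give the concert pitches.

G4 C5 G5 F#4

The A clarinet sounds a minor third below written, so transpose each written note down a minor third.
Bb4 becomes G4
Eb5 becomes C5
Bb5 becomes G5
A4 becomes F#4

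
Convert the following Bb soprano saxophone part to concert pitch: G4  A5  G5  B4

F4 G5 F5 A4

The Bb soprano saxophone sounds a major second below written, so transpose each written note down a major second.
G4 becomes F4
A5 becomes G5
G5 becomes F5
B4 becomes A4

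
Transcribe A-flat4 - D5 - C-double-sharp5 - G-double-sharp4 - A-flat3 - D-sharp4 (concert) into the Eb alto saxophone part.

F5 B5 A##5 E##5 F4 B#4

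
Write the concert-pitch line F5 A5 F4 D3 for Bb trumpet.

G5 B5 G4 E3

The Bb trumpet sounds a major second below written, so the written part must be a major second above concert — transpose each note up.
F5 becomes G5
A5 becomes B5
F4 becomes G4
D3 becomes E3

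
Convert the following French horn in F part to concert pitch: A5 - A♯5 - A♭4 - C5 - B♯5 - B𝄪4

The French horn in F sounds a perfect fifth below written, so transpose each written note down a perfect fifth.
A5 to D5
A#5 to D#5
Ab4 to Db4
C5 to F4
B#5 to E#5
B##4 to E##4

D5 D#5 Db4 F4 E#5 E##4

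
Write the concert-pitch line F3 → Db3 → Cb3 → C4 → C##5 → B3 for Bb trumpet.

G3 Eb3 Db3 D4 D##5 C#4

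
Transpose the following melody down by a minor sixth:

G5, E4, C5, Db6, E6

A minor sixth down from G5 gives B4.
E4 down a minor sixth is G#3.
A minor sixth down from C5 gives E4.
A minor sixth down from Db6 gives F5.
A minor sixth down from E6 gives G#5.

B4 G#3 E4 F5 G#5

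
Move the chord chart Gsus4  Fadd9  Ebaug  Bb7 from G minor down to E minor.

G minor down to E minor is a minor third; each chord root moves by that interval while the quality stays the same.
Gsus4: root G down a minor third → E, giving Esus4.
Fadd9: root F down a minor third → D, giving Dadd9.
Ebaug: root Eb down a minor third → C, giving Caug.
Bb7: root Bb down a minor third → G, giving G7.

Esus4 Dadd9 Caug G7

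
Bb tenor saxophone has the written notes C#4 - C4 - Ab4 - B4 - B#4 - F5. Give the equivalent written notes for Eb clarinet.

G#2 G2 Eb3 F#3 F##3 C4

First find concert pitch: the Bb tenor saxophone sounds a major ninth below written, so C#4 C4 Ab4 B4 B#4 F5 sounds B2 Bb2 Gb3 A3 A#3 Eb4.
Then write for Eb clarinet: it sounds a minor third above written, so the part must be a minor third below concert.
B2 → G#2
Bb2 → G2
Gb3 → Eb3
A3 → F#3
A#3 → F##3
Eb4 → C4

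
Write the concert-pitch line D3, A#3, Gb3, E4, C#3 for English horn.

A3 E#4 Db4 B4 G#3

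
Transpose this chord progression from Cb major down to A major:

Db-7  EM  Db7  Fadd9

Cb major down to A major is a diminished third; each chord root moves by that interval while the quality stays the same.
Db-7: root Db down a diminished third → B, giving B-7.
EM: root E down a diminished third → C##, giving C##M.
Db7: root Db down a diminished third → B, giving B7.
Fadd9: root F down a diminished third → D#, giving D#add9.

B-7 C##M B7 D#add9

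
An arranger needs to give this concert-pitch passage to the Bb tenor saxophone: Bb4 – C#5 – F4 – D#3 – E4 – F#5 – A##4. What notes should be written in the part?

C6 D#6 G5 E#4 F#5 G#6 B##5

Written C4 sounds as Bb2 on the Bb tenor saxophone, so concert pitches are written a major ninth up.
Bb4 becomes C6
C#5 becomes D#6
F4 becomes G5
D#3 becomes E#4
E4 becomes F#5
F#5 becomes G#6
A##4 becomes B##5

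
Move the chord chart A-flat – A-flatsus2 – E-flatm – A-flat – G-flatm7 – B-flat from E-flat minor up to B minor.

E-flat minor up to B minor is an augmented fifth; each chord root moves by that interval while the quality stays the same.
A-flat: root A-flat up an augmented fifth → E, giving E.
A-flatsus2: root A-flat up an augmented fifth → E, giving Esus2.
E-flatm: root E-flat up an augmented fifth → B, giving Bm.
A-flat: root A-flat up an augmented fifth → E, giving E.
G-flatm7: root G-flat up an augmented fifth → D, giving Dm7.
B-flat: root B-flat up an augmented fifth → F#, giving F#.

E Esus2 Bm E Dm7 F#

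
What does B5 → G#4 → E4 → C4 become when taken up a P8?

B6 G#5 E5 C5

B5 to B6
G#4 to G#5
E4 to E5
C4 to C5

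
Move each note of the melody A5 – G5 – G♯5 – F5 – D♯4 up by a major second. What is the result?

A5 -> B5
G5 -> A5
G#5 -> A#5
F5 -> G5
D#4 -> E#4

B5 A5 A#5 G5 E#4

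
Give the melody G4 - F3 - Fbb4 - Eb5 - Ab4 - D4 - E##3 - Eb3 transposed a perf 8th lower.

G3 F2 Fbb3 Eb4 Ab3 D3 E##2 Eb2

G4 → G3
F3 → F2
Fbb4 → Fbb3
Eb5 → Eb4
Ab4 → Ab3
D4 → D3
E##3 → E##2
Eb3 → Eb2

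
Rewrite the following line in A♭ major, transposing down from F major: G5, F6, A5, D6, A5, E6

From F down to A♭ is a major sixth; apply that to each pitch.
G5 -> Bb4
F6 -> Ab5
A5 -> C5
D6 -> F5
A5 -> C5
E6 -> G5

Bb4 Ab5 C5 F5 C5 G5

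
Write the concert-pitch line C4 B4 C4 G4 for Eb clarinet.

A3 G#4 A3 E4

Written C4 sounds as Eb4 on the Eb clarinet, so concert pitches are written a minor third down.
C4 becomes A3
B4 becomes G#4
C4 becomes A3
G4 becomes E4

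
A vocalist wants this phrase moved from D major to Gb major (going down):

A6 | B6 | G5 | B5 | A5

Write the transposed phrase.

Db6 Eb6 Cb5 Eb5 Db5

D major to Gb major down is an augmented fifth, so every note moves down by that interval.
A6 gives Db6
B6 gives Eb6
G5 gives Cb5
B5 gives Eb5
A5 gives Db5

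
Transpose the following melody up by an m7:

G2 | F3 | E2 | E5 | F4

F3 Eb4 D3 D6 Eb5

A minor seventh up from G2 gives F3.
F3: a seventh up reaches E, and 10 semitones makes it Eb4.
A minor seventh up from E2 gives D3.
E5 up a minor seventh is D6.
F4 up a minor seventh is Eb5.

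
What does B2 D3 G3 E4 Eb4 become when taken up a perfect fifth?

B2 to F#3
D3 to A3
G3 to D4
E4 to B4
Eb4 to Bb4

F#3 A3 D4 B4 Bb4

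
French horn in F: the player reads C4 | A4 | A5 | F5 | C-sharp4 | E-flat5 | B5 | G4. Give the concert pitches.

The French horn in F sounds a perfect fifth below written, so transpose each written note down a perfect fifth.
C4 becomes F3
A4 becomes D4
A5 becomes D5
F5 becomes Bb4
C#4 becomes F#3
Eb5 becomes Ab4
B5 becomes E5
G4 becomes C4

F3 D4 D5 Bb4 F#3 Ab4 E5 C4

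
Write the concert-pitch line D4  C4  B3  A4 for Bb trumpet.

Written C4 sounds as Bb3 on the Bb trumpet, so concert pitches are written a major second up.
D4 to E4
C4 to D4
B3 to C#4
A4 to B4

E4 D4 C#4 B4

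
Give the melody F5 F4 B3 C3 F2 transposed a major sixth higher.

F5 to D6
F4 to D5
B3 to G#4
C3 to A3
F2 to D3

D6 D5 G#4 A3 D3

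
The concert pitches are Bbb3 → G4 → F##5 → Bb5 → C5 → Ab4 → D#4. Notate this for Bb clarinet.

Cb4 A4 G##5 C6 D5 Bb4 E#4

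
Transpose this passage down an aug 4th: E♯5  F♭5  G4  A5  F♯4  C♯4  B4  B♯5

E#5 -> B4
Fb5 -> Cbb5
G4 -> Db4
A5 -> Eb5
F#4 -> C4
C#4 -> G3
B4 -> F4
B#5 -> F#5

B4 Cbb5 Db4 Eb5 C4 G3 F4 F#5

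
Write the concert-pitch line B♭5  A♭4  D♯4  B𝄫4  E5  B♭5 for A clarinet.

Db6 Cb5 F#4 Dbb5 G5 Db6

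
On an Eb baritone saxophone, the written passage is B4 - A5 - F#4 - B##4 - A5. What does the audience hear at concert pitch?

The Eb baritone saxophone sounds a major thirteenth below written, so transpose each written note down a major thirteenth.
B4 → D3
A5 → C4
F#4 → A2
B##4 → D##3
A5 → C4

D3 C4 A2 D##3 C4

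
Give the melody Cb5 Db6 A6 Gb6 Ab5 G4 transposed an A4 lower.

Gbb4 Abb5 Eb6 Dbb6 Ebb5 Db4

Cb5 -> Gbb4
Db6 -> Abb5
A6 -> Eb6
Gb6 -> Dbb6
Ab5 -> Ebb5
G4 -> Db4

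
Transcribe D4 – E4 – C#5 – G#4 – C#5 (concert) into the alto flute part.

Written C4 sounds as G3 on the alto flute, so concert pitches are written a perfect fourth up.
D4 becomes G4
E4 becomes A4
C#5 becomes F#5
G#4 becomes C#5
C#5 becomes F#5

G4 A4 F#5 C#5 F#5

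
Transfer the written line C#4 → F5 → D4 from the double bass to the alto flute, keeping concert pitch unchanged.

First find concert pitch: the double bass sounds a perfect octave below written, so C#4 F5 D4 sounds C#3 F4 D3.
Then write for alto flute: it sounds a perfect fourth below written, so the part must be a perfect fourth above concert.
C#3 → F#3
F4 → Bb4
D3 → G3

F#3 Bb4 G3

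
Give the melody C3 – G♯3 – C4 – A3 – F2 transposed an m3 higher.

C3 -> Eb3
G#3 -> B3
C4 -> Eb4
A3 -> C4
F2 -> Ab2

Eb3 B3 Eb4 C4 Ab2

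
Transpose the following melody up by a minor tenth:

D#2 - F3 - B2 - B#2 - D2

D#2 to F#3
F3 to Ab4
B2 to D4
B#2 to D#4
D2 to F3

F#3 Ab4 D4 D#4 F3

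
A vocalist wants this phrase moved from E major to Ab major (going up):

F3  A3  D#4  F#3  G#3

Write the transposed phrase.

Bbb3 Db4 G4 Bb3 C4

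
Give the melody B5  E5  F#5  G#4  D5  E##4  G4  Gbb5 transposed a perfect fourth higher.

B5 up a perfect fourth is E6.
E5: a fourth up reaches A, and 5 semitones makes it A5.
F#5 up a perfect fourth is B5.
A perfect fourth up from G#4 gives C#5.
D5: a fourth up reaches G, and 5 semitones makes it G5.
E##4 up a perfect fourth is A##4.
A perfect fourth up from G4 gives C5.
Gbb5: a fourth up reaches C, and 5 semitones makes it Cbb6.

E6 A5 B5 C#5 G5 A##4 C5 Cbb6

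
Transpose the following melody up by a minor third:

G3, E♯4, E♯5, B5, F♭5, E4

A minor third up from G3 gives Bb3.
E#4 up a minor third is G#4.
E#5 up a minor third is G#5.
A minor third up from B5 gives D6.
Fb5: a third up reaches A, and 3 semitones makes it Abb5.
E4 up a minor third is G4.

Bb3 G#4 G#5 D6 Abb5 G4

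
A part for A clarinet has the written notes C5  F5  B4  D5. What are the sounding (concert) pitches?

Written C4 on the A clarinet sounds as A3, a minor third lower; apply that shift to every note.
C5 gives A4
F5 gives D5
B4 gives G#4
D5 gives B4

A4 D5 G#4 B4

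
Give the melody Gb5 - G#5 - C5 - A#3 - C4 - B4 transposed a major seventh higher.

Gb5 to F6
G#5 to F##6
C5 to B5
A#3 to G##4
C4 to B4
B4 to A#5

F6 F##6 B5 G##4 B4 A#5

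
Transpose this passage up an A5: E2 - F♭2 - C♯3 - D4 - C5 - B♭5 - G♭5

E2 -> B#2
Fb2 -> C3
C#3 -> G##3
D4 -> A#4
C5 -> G#5
Bb5 -> F#6
Gb5 -> D6

B#2 C3 G##3 A#4 G#5 F#6 D6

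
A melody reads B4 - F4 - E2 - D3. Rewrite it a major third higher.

D#5 A4 G#2 F#3

B4: a third up reaches D, and 4 semitones makes it D#5.
F4: a third up reaches A, and 4 semitones makes it A4.
E2 up a major third is G#2.
D3 up a major third is F#3.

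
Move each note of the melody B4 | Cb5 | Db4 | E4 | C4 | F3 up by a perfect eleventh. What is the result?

E6 Fb6 Gb5 A5 F5 Bb4

B4 gives E6
Cb5 gives Fb6
Db4 gives Gb5
E4 gives A5
C4 gives F5
F3 gives Bb4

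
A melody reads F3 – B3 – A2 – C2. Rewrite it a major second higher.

F3 up a major second is G3.
A major second up from B3 gives C#4.
A major second up from A2 gives B2.
C2 up a major second is D2.

G3 C#4 B2 D2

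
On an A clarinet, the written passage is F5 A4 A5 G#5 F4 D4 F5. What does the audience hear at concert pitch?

D5 F#4 F#5 E#5 D4 B3 D5

Written C4 on the A clarinet sounds as A3, a minor third lower; apply that shift to every note.
F5 becomes D5
A4 becomes F#4
A5 becomes F#5
G#5 becomes E#5
F4 becomes D4
D4 becomes B3
F5 becomes D5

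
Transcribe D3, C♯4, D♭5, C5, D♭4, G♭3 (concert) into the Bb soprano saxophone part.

E3 D#4 Eb5 D5 Eb4 Ab3

Written C4 sounds as Bb3 on the Bb soprano saxophone, so concert pitches are written a major second up.
D3 → E3
C#4 → D#4
Db5 → Eb5
C5 → D5
Db4 → Eb4
Gb3 → Ab3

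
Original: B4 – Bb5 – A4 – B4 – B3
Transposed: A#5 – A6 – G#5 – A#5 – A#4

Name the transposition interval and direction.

up a major seventh

Take the first pair: B4 → A#5. B to A spans 7 letter names, so the interval is some kind of seventh.
B4 to A#5 is 11 semitones, which makes it a major seventh; the second version is higher, so the direction is up.
Checking another pair — B3 → A#4 — gives the same interval.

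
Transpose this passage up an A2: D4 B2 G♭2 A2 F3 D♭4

D4: a second up reaches E, and 3 semitones makes it E#4.
An augmented second up from B2 gives C##3.
Gb2: a second up reaches A, and 3 semitones makes it A2.
An augmented second up from A2 gives B#2.
F3 up an augmented second is G#3.
Db4 up an augmented second is E4.

E#4 C##3 A2 B#2 G#3 E4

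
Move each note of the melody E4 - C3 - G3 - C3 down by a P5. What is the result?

A3 F2 C3 F2

E4 down a perfect fifth is A3.
A perfect fifth down from C3 gives F2.
G3 down a perfect fifth is C3.
C3 down a perfect fifth is F2.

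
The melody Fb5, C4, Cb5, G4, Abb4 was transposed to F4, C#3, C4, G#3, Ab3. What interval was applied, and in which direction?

down a diminished octave

From Fb5 to F4 is 8 letter names — an octave of some quality.
F4 to Fb5 is 11 semitones, which makes it a diminished octave; the second version is lower, so the direction is down.
Checking another pair — Abb4 → Ab3 — gives the same interval.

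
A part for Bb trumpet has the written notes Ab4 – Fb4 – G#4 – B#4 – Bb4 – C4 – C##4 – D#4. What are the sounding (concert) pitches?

Gb4 Ebb4 F#4 A#4 Ab4 Bb3 B#3 C#4

Written C4 on the Bb trumpet sounds as Bb3, a major second lower; apply that shift to every note.
Ab4 -> Gb4
Fb4 -> Ebb4
G#4 -> F#4
B#4 -> A#4
Bb4 -> Ab4
C4 -> Bb3
C##4 -> B#3
D#4 -> C#4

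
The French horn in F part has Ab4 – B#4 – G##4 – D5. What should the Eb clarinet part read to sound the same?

Bb3 C##4 A##3 E4

First find concert pitch: the French horn in F sounds a perfect fifth below written, so Ab4 B#4 G##4 D5 sounds Db4 E#4 C##4 G4.
Then write for Eb clarinet: it sounds a minor third above written, so the part must be a minor third below concert.
Db4 → Bb3
E#4 → C##4
C##4 → A##3
G4 → E4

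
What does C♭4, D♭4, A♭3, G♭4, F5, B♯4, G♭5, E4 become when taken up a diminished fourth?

Fbb4 Gbb4 Dbb4 Cbb5 Bbb5 E5 Cbb6 Ab4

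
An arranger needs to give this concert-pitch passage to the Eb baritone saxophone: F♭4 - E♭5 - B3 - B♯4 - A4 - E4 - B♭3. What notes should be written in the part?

Db6 C7 G#5 G##6 F#6 C#6 G5

The Eb baritone saxophone sounds a major thirteenth below written, so the written part must be a major thirteenth above concert — transpose each note up.
Fb4 to Db6
Eb5 to C7
B3 to G#5
B#4 to G##6
A4 to F#6
E4 to C#6
Bb3 to G5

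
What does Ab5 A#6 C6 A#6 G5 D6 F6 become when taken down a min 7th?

Bb4 B#5 D5 B#5 A4 E5 G5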